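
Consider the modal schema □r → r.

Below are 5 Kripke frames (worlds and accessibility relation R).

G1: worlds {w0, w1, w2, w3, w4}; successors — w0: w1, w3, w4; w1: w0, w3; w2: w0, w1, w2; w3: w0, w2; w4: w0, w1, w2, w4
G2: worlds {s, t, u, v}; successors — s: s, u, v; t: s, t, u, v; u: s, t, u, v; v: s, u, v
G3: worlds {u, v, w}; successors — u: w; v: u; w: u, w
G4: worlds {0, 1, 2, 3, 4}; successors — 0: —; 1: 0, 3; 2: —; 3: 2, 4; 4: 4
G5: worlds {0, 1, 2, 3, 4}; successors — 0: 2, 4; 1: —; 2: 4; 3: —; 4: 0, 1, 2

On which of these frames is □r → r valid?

G2

The schema corresponds to reflexivity: ∀x Rxx.
G1: fails — world w0 does not see itself.
G2: satisfies the condition.
G3: fails — world u does not see itself.
G4: fails — world 0 does not see itself.
G5: fails — world 0 does not see itself.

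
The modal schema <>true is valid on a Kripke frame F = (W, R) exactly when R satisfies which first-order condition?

seriality

◇⊤ holds at w iff w has a successor, so frame-validity of ◇⊤ is exactly seriality. Equivalently via □A → ◇A:
Suppose □A→◇A is valid. At any x set V(A)=W. Then □A at x, so ◇A at x, so x has a successor.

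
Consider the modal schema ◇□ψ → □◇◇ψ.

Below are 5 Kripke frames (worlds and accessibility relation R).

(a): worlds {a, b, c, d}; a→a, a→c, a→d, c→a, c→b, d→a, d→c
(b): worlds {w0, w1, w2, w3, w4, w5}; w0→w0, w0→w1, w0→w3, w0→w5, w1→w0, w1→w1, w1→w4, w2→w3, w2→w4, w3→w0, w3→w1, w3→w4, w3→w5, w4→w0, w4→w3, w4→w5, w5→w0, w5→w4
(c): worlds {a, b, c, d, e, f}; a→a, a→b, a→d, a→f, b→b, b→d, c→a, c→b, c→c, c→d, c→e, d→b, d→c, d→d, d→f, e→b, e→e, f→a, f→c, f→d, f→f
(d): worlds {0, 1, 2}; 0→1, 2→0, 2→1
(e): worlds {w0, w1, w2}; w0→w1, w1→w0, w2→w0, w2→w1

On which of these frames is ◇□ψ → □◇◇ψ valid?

(b), (c)

This is the axiom for a generalized confluence (Geach) condition; its first-order frame correspondent is ∀x ∀y ∀z ((xRy ∧ xRz) → ∃w (yRw ∧ zR²w)).
(a): fails — cRa, cRb but no w with aRw and bR²w.
(b): satisfies the condition.
(c): satisfies the condition.
(d): fails — 0R1, 0R1 but no w with 1Rw and 1R²w.
(e): fails — w0Rw1, w0Rw1 but no w with w1Rw and w1R²w.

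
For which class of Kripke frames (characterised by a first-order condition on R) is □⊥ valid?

emptiness of R

This schema is the Ver axiom.
It corresponds to emptiness of R: ∀x ∀y ¬Rxy.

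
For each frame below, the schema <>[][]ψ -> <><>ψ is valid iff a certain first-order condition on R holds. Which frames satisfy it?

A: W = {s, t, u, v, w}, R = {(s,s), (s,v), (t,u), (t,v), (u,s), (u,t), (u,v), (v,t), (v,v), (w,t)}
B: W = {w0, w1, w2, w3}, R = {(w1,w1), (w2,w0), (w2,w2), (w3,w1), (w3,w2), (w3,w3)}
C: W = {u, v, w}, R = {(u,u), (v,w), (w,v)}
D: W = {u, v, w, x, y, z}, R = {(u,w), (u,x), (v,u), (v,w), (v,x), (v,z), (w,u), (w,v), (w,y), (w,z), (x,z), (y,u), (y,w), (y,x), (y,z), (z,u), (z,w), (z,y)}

A, D

Frame correspondent (Sahlqvist): forall x forall y (xRy -> exists w (y R^2 w & x R^2 w)) — i.e. a generalized confluence (Geach) condition.
A: ✓.
B: fails — w2Rw0 but no w with w0R²w and w2R²w.
C: fails — vRw but no t with wR²t and vR²t.
D: ✓.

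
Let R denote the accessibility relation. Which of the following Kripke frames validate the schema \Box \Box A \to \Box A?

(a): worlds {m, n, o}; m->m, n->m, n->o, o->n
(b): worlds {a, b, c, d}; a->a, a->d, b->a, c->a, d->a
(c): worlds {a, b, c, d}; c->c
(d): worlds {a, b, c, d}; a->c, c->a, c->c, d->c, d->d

(b), (c), (d)

Frame correspondent (Sahlqvist): \forall x \forall y (Rxy \to \exists z (Rxz \wedge Rzy)) — i.e. density.
(a): fails — Rno but no z with Rnz and Rzo.
(b): ✓.
(c): ✓.
(d): ✓.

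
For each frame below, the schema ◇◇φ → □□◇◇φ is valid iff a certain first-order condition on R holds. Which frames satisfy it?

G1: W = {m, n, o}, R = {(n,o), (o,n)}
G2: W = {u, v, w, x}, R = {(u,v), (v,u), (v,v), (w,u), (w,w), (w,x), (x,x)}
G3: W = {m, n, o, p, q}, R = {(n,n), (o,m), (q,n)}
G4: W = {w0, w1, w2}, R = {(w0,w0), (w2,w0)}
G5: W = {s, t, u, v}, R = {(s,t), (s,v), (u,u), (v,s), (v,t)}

Frame correspondent (Sahlqvist): ∀x ∀y ∀z ((xR²y ∧ xR²z) → ∃w (y = w ∧ zR²w)) — i.e. a generalized confluence (Geach) condition.
G1: holds.
G2: fails — wR²u, wR²x but no t with u=t and xR²t.
G3: holds.
G4: holds.
G5: fails — sR²s, sR²t but no w with s=w and tR²w.

G1, G3, G4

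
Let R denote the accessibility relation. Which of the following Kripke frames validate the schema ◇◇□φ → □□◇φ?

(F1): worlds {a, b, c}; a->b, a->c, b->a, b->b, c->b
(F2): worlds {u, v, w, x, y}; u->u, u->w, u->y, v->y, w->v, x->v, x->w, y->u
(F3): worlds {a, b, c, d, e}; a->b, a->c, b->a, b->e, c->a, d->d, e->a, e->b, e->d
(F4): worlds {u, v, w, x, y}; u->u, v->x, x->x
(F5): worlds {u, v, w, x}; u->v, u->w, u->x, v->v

This is the axiom for a generalized confluence (Geach) condition; its first-order frame correspondent is ∀x ∀y ∀z ((xR²y ∧ xR²z) → ∃w (yRw ∧ zRw)).
(F1): satisfies the condition.
(F2): fails — uR²u, uR²w but no t with uRt and wRt.
(F3): fails — bR²a, bR²b but no w with aRw and bRw.
(F4): satisfies the condition.
(F5): satisfies the condition.

(F1), (F4), (F5)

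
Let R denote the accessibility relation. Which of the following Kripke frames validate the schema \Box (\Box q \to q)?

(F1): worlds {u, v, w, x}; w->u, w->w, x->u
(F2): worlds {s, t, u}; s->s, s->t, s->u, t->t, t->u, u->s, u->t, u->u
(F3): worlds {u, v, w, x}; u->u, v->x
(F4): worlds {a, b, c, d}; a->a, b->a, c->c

This is the axiom for shift-reflexivity; its first-order frame correspondent is \forall x \forall y (Rxy \to Ryy).
(F1): fails — Rxu but not Ruu.
(F2): condition met.
(F3): fails — Rvx but not Rxx.
(F4): condition met.
Valid on: (F2), (F4).

(F2), (F4)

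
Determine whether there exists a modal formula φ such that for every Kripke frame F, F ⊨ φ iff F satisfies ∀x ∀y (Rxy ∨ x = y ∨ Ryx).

Not modally definable

Modal frame validity is preserved under disjoint unions.
Take 2 disjoint single-world reflexive frames: each is trivially connected, but their disjoint union has 2 worlds with no edge between distinct components, so it is not connected.
So the class is not modally definable.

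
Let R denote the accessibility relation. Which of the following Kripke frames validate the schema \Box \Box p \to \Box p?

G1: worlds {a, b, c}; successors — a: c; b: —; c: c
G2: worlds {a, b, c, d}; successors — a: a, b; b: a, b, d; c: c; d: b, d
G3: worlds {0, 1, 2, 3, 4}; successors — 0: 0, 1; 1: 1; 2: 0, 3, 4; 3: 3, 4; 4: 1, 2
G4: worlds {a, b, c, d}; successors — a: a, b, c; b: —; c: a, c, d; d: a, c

Frame correspondent (Sahlqvist): \forall x \forall y (Rxy \to \exists z (Rxz \wedge Rzy)) — i.e. density.
G1: ✓.
G2: ✓.
G3: fails — R42 but no z with R4z and Rz2.
G4: ✓.

G1, G2, G4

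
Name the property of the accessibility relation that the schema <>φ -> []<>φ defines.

Suppose ◇φ→□◇φ is valid. Take Rxy, Rxz and set V(φ)={y}. Then ◇φ at x, so □◇φ at x, so ◇φ at z, so some w with Rzw has φ; w=y, i.e. Rzy. By symmetry of the argument, Ryz.

The Euclidean property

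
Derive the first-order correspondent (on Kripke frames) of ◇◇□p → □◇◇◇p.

This is a Sahlqvist (Geach-type) schema ◇^2□^1p → □^1◇^3p.
Minimal-valuation argument: fix x; take any y with xR^2y and any z with xR^1z. Set V(p) to the set of worlds R-reachable from y in exactly 1 step. Then □^1p holds at y, so the antecedent holds at x; validity forces ◇^3p at z, giving a w with zR^3w and yR^1w.
First-order correspondent: ∀x ∀y ∀z ((xR²y ∧ xRz) → ∃w (yRw ∧ zR³w)).

∀x ∀y ∀z ((xR²y ∧ xRz) → ∃w (yRw ∧ zR³w))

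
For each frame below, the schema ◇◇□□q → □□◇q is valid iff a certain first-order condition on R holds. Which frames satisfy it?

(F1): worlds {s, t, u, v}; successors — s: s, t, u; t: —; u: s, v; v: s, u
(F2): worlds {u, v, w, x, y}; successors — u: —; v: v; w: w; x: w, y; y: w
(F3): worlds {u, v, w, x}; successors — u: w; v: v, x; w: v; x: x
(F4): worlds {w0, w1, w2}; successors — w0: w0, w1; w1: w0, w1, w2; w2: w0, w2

(F2), (F3), (F4)

This is the axiom for a generalized confluence (Geach) condition; its first-order frame correspondent is ∀x ∀y ∀z ((xR²y ∧ xR²z) → ∃w (yR²w ∧ zRw)).
(F1): fails — sR²s, sR²t but no w with sR²w and tRw.
(F2): satisfies the condition.
(F3): satisfies the condition.
(F4): satisfies the condition.
Valid on: (F2), (F3), (F4).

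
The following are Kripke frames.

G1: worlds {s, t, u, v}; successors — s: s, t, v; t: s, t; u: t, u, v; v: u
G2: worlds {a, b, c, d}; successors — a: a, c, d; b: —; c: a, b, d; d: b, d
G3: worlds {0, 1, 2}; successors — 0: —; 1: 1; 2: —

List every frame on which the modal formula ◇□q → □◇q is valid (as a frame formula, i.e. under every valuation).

G3

Frame correspondent (Sahlqvist): ∀x ∀y ∀z (Rxy ∧ Rxz → ∃w (Ryw ∧ Rzw)) — i.e. convergence.
G1: fails — Rsv and Rss but v and s have no common successor.
G2: fails — Rcd and Rcb but d and b have no common successor.
G3: holds.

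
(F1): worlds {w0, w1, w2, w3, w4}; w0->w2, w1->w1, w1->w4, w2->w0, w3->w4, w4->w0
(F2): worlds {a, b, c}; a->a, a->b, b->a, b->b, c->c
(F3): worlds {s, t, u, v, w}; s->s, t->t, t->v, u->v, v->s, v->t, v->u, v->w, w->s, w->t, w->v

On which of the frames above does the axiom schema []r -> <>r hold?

(F1), (F2), (F3)

This is the axiom for seriality; its first-order frame correspondent is forall x exists y Rxy.
(F1): ✓.
(F2): ✓.
(F3): ✓.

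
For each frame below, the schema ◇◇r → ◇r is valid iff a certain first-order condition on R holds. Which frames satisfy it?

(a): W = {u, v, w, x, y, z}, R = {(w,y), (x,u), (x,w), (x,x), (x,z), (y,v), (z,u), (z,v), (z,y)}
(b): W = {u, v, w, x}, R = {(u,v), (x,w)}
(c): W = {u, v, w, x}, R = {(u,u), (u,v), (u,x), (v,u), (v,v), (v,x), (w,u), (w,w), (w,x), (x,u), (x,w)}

Frame correspondent (Sahlqvist): ∀x ∀y ∀z (Rxy ∧ Ryz → Rxz) — i.e. transitivity.
(a): fails — Rxw and Rwy but not Rxy.
(b): ✓.
(c): fails — Rxw and Rwx but not Rxx.
Valid on: (b).

(b)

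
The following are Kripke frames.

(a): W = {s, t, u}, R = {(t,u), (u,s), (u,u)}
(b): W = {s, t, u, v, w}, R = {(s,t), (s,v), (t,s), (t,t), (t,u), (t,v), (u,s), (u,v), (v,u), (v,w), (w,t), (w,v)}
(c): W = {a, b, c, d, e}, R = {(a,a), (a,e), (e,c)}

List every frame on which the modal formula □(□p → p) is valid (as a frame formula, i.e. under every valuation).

Frame correspondent (Sahlqvist): ∀x ∀y (Rxy → Ryy) — i.e. shift-reflexivity.
(a): fails — Rus but not Rss.
(b): fails — Ruv but not Rvv.
(c): fails — Rec but not Rcc.

none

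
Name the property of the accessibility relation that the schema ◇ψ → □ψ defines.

partial functionality: ∀x ∀y ∀z (Rxy ∧ Rxz → y = z)

This is the CD axiom.
Its frame correspondent is partial functionality — ∀x ∀y ∀z (Rxy ∧ Rxz → y = z).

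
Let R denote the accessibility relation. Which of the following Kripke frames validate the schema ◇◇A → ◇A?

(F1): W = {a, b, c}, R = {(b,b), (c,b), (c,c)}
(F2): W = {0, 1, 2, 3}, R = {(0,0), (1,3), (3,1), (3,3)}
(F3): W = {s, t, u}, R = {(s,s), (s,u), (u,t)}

This is the axiom for a generalized confluence (Geach) condition; its first-order frame correspondent is ∀x ∀y (xR²y → ∃w (y = w ∧ xRw)).
(F1): satisfies the condition.
(F2): fails — 1R²1 but no w with 1=w and 1Rw.
(F3): fails — sR²t but no w with t=w and sRw.
Valid on: (F1).

(F1)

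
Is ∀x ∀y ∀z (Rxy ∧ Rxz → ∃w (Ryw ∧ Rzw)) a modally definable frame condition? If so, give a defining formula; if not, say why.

This is a Sahlqvist condition; the .2 axiom ◇□q → □◇q defines it.
Suppose ◇□q→□◇q is valid. Take Rxy, Rxz and set V(q)={w : Ryw}. Then □q at y so ◇□q at x, so □◇q at x, so ◇q at z, giving w with Rzw and Ryw.

Yes, by ◇□q → □◇q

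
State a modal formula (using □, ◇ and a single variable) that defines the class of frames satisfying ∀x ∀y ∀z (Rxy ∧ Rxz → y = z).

◇q → □q

A defining formula is ◇q → □q (the CD axiom).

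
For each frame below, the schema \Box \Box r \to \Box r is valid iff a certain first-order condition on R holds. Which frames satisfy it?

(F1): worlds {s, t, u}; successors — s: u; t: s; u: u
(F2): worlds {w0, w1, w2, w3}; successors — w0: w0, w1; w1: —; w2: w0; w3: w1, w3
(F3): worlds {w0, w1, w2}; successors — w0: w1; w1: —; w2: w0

The schema corresponds to density: \forall x \forall y (Rxy \to \exists z (Rxz \wedge Rzy)).
(F1): fails — Rts but no z with Rtz and Rzs.
(F2): condition met.
(F3): fails — Rw0w1 but no z with Rw0z and Rzw1.

(F2)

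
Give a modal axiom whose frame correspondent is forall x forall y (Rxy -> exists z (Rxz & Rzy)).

A defining formula is □□p → □p (the C4 axiom).
Suppose □□p→□p is valid. Take Rxy and set V(p)={w : xR²w}. Then □□p at x, so □p at x, so p at y, i.e. ∃z(Rxz∧Rzy).

□□p → □p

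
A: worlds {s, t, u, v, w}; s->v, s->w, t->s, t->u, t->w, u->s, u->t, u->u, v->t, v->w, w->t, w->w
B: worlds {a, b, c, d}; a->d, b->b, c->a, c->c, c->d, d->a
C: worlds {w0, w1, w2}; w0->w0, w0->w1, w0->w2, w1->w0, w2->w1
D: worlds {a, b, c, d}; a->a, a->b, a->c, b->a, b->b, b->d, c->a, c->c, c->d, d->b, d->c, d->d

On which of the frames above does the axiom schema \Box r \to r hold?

D

The schema corresponds to reflexivity: \forall x Rxx.
A: fails — world s does not see itself.
B: fails — world a does not see itself.
C: fails — world w1 does not see itself.
D: satisfies the condition.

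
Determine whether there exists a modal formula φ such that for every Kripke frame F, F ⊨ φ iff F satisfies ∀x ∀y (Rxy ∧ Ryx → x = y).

Modal frame validity is preserved under surjective bounded morphisms.
The 8-cycle (worlds a,b,c,d,e,f,g,h with a→b→c→d→e→f→g→h→a) is antisymmetric. Sending even-indexed worlds to s and odd-indexed worlds to t is a surjective bounded morphism onto the two-world frame with s↔t, which is not antisymmetric.
So the class is not modally definable.

Not definable by any modal formula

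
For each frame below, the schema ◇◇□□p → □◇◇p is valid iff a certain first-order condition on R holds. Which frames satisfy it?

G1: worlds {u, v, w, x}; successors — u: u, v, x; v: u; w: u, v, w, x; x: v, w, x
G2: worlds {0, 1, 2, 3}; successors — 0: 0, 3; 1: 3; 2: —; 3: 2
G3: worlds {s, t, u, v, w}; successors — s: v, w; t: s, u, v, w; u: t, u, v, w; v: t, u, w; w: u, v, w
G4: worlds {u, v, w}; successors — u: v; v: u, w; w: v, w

G1, G3, G4

Frame correspondent (Sahlqvist): ∀x ∀y ∀z ((xR²y ∧ xRz) → ∃w (yR²w ∧ zR²w)) — i.e. a generalized confluence (Geach) condition.
G1: satisfies the condition.
G2: fails — 0R²0, 0R3 but no w with 0R²w and 3R²w.
G3: satisfies the condition.
G4: satisfies the condition.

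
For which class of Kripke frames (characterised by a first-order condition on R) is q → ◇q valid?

Reflexivity

This schema is equivalent to the T axiom □q → q.
It corresponds to reflexivity: ∀x Rxx.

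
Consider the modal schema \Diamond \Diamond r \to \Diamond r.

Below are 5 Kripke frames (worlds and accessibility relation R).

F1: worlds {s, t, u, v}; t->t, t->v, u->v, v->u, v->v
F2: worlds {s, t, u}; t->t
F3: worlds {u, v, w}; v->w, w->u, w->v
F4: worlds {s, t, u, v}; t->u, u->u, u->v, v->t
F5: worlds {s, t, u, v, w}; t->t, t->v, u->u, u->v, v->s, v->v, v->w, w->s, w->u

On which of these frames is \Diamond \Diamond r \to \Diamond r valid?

This is the axiom for transitivity; its first-order frame correspondent is \forall x \forall y \forall z (Rxy \wedge Ryz \to Rxz).
F1: fails — Ruv and Rvu but not Ruu.
F2: condition met.
F3: fails — Rwv and Rvw but not Rww.
F4: fails — Rtu and Ruv but not Rtv.
F5: fails — Ruv and Rvw but not Ruw.

F2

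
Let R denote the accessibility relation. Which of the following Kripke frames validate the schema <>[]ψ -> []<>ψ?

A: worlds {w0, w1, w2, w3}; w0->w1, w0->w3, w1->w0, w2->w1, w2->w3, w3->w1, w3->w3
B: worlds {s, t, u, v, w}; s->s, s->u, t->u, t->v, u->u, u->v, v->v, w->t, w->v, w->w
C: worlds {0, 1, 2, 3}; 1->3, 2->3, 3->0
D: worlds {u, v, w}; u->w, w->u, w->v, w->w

This is the axiom for convergence; its first-order frame correspondent is forall x forall y forall z (Rxy & Rxz -> exists w (Ryw & Rzw)).
A: fails — Rw0w1 and Rw0w3 but w1 and w3 have no common successor.
B: satisfies the condition.
C: fails — R30 and R30 but 0 and 0 have no common successor.
D: fails — Rww and Rwv but w and v have no common successor.

B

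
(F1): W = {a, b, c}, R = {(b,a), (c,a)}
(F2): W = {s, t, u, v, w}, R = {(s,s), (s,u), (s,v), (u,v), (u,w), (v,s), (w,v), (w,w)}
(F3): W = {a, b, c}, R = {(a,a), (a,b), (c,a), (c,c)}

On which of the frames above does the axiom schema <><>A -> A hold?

The schema corresponds to a generalized confluence (Geach) condition: forall x forall y (x R^2 y -> exists w (y = w & x = w)).
(F1): condition met.
(F2): fails — sR²u but u ≠ s.
(F3): fails — aR²b but b ≠ a.

(F1)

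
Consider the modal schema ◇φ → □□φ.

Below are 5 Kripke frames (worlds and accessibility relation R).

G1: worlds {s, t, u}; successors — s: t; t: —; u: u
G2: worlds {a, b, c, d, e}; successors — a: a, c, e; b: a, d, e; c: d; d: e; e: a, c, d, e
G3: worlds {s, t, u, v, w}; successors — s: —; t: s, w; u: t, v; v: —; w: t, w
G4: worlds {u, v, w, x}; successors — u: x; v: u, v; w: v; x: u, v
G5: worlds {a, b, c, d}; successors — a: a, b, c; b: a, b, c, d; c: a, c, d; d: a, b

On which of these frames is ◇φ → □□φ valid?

G1

The schema corresponds to a generalized confluence (Geach) condition: ∀x ∀y ∀z ((xRy ∧ xR²z) → ∃w (y = w ∧ z = w)).
G1: holds.
G2: fails — aRa, aR²c but a ≠ c.
G3: fails — tRs, tR²t but s ≠ t.
G4: fails — uRx, uR²u but x ≠ u.
G5: fails — aRa, aR²b but a ≠ b.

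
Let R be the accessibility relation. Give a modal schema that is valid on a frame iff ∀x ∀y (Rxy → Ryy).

This is shift-reflexivity; the standard corresponding axiom is T□: □(□ψ → ψ).

□(□ψ → ψ)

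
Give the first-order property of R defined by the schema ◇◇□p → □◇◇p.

This is a Sahlqvist (Geach-type) schema ◇^2□^1p → □^1◇^2p.
Minimal-valuation argument: fix x; take any y with xR^2y and any z with xR^1z. Set V(p) to the set of worlds R-reachable from y in exactly 1 step. Then □^1p holds at y, so the antecedent holds at x; validity forces ◇^2p at z, giving a w with zR^2w and yR^1w.
First-order correspondent: ∀x ∀y ∀z ((xR²y ∧ xRz) → ∃w (yRw ∧ zR²w)).

∀x ∀y ∀z ((xR²y ∧ xRz) → ∃w (yRw ∧ zR²w))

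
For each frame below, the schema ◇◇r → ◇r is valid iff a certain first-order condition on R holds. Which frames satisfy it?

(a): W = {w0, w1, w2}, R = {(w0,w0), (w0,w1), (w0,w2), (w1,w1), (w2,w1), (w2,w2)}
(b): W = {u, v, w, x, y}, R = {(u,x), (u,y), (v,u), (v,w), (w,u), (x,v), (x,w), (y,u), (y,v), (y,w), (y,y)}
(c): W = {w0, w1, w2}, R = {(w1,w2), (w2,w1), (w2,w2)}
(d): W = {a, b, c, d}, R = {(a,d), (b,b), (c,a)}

(a)

This is the axiom for transitivity; its first-order frame correspondent is ∀x ∀y ∀z (Rxy ∧ Ryz → Rxz).
(a): satisfies the condition.
(b): fails — Rxw and Rwu but not Rxu.
(c): fails — Rw1w2 and Rw2w1 but not Rw1w1.
(d): fails — Rca and Rad but not Rcd.
Valid on: (a).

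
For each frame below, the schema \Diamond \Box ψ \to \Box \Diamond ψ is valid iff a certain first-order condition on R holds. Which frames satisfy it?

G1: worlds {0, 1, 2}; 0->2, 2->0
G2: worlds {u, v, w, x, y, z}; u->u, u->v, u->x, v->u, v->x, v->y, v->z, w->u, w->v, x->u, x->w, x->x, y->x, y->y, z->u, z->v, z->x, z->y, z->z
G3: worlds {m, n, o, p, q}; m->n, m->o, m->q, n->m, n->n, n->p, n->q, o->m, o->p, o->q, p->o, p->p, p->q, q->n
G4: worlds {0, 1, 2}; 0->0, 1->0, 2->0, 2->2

The schema corresponds to convergence: \forall x \forall y \forall z (Rxy \wedge Rxz \to \exists w (Ryw \wedge Rzw)).
G1: satisfies the condition.
G2: satisfies the condition.
G3: fails — Rmo and Rmq but o and q have no common successor.
G4: satisfies the condition.
Valid on: G1, G2, G4.

G1, G2, G4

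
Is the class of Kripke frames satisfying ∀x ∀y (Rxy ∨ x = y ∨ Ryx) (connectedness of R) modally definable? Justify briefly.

Modal frame validity is preserved under disjoint unions.
Take 3 disjoint single-world reflexive frames: each is trivially connected, but their disjoint union has 3 worlds with no edge between distinct components, so it is not connected.
So the class is not modally definable.

No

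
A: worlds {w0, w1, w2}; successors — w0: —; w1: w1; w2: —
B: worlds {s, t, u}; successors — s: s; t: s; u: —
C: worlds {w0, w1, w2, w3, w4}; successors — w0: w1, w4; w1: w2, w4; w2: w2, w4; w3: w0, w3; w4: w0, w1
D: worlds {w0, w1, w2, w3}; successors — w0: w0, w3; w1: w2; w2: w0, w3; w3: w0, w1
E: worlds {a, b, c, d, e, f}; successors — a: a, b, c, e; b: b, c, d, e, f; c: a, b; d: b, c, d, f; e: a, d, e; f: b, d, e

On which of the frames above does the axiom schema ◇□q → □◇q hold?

A, B, E

The schema corresponds to convergence: ∀x ∀y ∀z (Rxy ∧ Rxz → ∃w (Ryw ∧ Rzw)).
A: holds.
B: holds.
C: fails — Rw0w4 and Rw0w1 but w4 and w1 have no common successor.
D: fails — Rw3w1 and Rw3w0 but w1 and w0 have no common successor.
E: holds.
Valid on: A, B, E.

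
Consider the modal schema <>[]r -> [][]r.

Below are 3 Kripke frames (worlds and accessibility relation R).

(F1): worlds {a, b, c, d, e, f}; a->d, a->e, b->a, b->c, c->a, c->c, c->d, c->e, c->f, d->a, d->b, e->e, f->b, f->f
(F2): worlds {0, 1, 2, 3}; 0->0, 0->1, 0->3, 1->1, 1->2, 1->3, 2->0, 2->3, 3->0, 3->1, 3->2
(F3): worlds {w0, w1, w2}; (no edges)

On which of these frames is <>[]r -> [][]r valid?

(F3)

Frame correspondent (Sahlqvist): forall x forall y forall z ((xRy & x R^2 z) -> exists w (yRw & z = w)) — i.e. a generalized confluence (Geach) condition.
(F1): fails — aRd, aR²e but no w with dRw and e=w.
(F2): fails — 0R0, 0R²2 but no w with 0Rw and 2=w.
(F3): condition met.
Valid on: (F3).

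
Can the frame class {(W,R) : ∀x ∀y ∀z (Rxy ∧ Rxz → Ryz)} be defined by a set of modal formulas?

This is a Sahlqvist condition; the 5 axiom ◇r → □◇r defines it.
Suppose ◇r→□◇r is valid. Take Rxy, Rxz and set V(r)={y}. Then ◇r at x, so □◇r at x, so ◇r at z, so some w with Rzw has r; w=y, i.e. Rzy. By symmetry of the argument, Ryz.

Yes, by ◇r → □◇r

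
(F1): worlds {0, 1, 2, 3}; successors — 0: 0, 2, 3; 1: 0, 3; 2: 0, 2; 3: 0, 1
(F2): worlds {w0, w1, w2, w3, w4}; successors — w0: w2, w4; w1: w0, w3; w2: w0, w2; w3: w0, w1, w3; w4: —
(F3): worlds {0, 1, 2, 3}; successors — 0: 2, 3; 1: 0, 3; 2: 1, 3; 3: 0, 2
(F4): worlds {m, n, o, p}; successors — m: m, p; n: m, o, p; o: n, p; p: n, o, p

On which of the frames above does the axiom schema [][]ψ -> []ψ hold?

The schema corresponds to density: forall x forall y (Rxy -> exists z (Rxz & Rzy)).
(F1): fails — R31 but no z with R3z and Rz1.
(F2): fails — Rw0w4 but no z with Rw0z and Rzw4.
(F3): fails — R21 but no z with R2z and Rz1.
(F4): condition met.

(F4)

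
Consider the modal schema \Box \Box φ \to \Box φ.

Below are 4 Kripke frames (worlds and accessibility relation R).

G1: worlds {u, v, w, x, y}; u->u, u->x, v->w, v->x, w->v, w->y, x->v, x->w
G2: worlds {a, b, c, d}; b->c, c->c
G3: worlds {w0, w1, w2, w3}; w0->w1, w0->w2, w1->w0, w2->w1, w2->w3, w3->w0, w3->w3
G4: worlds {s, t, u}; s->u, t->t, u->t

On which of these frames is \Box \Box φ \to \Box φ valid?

G2

Frame correspondent (Sahlqvist): \forall x \forall y (Rxy \to \exists z (Rxz \wedge Rzy)) — i.e. density.
G1: fails — Rvx but no z with Rvz and Rzx.
G2: satisfies the condition.
G3: fails — Rw1w0 but no z with Rw1z and Rzw0.
G4: fails — Rsu but no z with Rsz and Rzu.
Valid on: G2.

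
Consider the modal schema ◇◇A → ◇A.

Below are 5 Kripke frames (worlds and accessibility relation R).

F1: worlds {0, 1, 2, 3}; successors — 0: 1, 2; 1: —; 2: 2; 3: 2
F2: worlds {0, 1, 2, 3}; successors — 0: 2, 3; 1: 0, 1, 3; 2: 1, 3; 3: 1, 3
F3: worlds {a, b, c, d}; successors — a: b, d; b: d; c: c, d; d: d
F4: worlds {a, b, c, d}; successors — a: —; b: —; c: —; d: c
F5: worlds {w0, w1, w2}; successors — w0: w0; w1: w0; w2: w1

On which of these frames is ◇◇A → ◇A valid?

This is the axiom for a generalized confluence (Geach) condition; its first-order frame correspondent is ∀x ∀y (xR²y → ∃w (y = w ∧ xRw)).
F1: condition met.
F2: fails — 0R²1 but no w with 1=w and 0Rw.
F3: condition met.
F4: condition met.
F5: fails — w2R²w0 but no w with w0=w and w2Rw.

F1, F3, F4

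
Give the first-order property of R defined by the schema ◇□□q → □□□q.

∀x ∀y ∀z ((xRy ∧ xR³z) → ∃w (yR²w ∧ z = w))

This is a Sahlqvist (Geach-type) schema ◇^1□^2q → □^3◇^0q.
Minimal-valuation argument: fix x; take any y with xR^1y and any z with xR^3z. Set V(q) to the set of worlds R-reachable from y in exactly 2 steps. Then □^2q holds at y, so the antecedent holds at x; validity forces ◇^0q at z, giving a w with zR^0w and yR^2w.
First-order correspondent: ∀x ∀y ∀z ((xRy ∧ xR³z) → ∃w (yR²w ∧ z = w)).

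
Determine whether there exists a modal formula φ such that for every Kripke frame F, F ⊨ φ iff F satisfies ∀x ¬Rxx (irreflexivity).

Not definable by any modal formula

Modal frame validity is preserved under surjective bounded morphisms.
The 3-cycle (worlds w0,w1,w2 with w0→w1→w2→w0) is irreflexive, and the map sending every world to a single reflexive point • is a surjective bounded morphism (forth: every edge maps to (•,•); back: every world has a successor). So any modal formula valid on the 3-cycle is also valid on the reflexive point, which is not irreflexive.
So no modal formula (or set of formulas) defines exactly the irreflexive frames.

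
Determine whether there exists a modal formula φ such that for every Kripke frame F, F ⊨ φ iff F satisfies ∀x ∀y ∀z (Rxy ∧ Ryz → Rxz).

Yes, by □p → □□p

This is a Sahlqvist condition; the 4 axiom □p → □□p defines it.
Suppose □p→□□p is valid. Take Rxy, Ryz and set V(p)={w : Rxw}. Then □p at x, so □□p at x, so □p at y, so p at z, i.e. Rxz.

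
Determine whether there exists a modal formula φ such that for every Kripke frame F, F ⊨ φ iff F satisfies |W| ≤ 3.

If a class were modally definable it would be closed under disjoint unions (Goldblatt–Thomason).
Any modal formula valid on each of 4 disjoint one-world frames is valid on their disjoint union (validity is preserved under disjoint unions). Each one-world frame has |W|=1≤3, but the union has |W|=4.
So the class is not modally definable.

No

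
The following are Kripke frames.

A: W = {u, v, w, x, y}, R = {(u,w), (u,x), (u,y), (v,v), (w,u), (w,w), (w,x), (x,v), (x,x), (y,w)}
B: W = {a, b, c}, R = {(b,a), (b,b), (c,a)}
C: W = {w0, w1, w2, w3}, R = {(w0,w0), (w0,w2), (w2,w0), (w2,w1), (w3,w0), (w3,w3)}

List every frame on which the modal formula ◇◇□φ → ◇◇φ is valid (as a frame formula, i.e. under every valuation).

A

This is the axiom for a generalized confluence (Geach) condition; its first-order frame correspondent is ∀x ∀y (xR²y → ∃w (yRw ∧ xR²w)).
A: holds.
B: fails — bR²a but no w with aRw and bR²w.
C: fails — w0R²w1 but no w with w1Rw and w0R²w.
Valid on: A.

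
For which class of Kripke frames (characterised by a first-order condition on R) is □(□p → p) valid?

Shift-reflexivity

This schema is the T□ axiom.
It corresponds to shift-reflexivity: ∀x ∀y (Rxy → Ryy).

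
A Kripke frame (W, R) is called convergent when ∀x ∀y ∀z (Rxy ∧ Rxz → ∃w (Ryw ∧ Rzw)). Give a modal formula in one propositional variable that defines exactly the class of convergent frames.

◇□p → □◇p

This is convergence; the standard corresponding axiom is .2: ◇□p → □◇p.
Suppose ◇□p→□◇p is valid. Take Rxy, Rxz and set V(p)={w : Ryw}. Then □p at y so ◇□p at x, so □◇p at x, so ◇p at z, giving w with Rzw and Ryw.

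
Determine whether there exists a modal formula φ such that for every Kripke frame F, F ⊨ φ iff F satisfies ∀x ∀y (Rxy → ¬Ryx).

Not definable by any modal formula

If a class were modally definable it would be closed under surjective bounded morphisms (Goldblatt–Thomason).
The 5-cycle (worlds 0,1,2,3,4 with 0→1→2→3→4→0) is asymmetric. Mapping every world to a single reflexive point • is a surjective bounded morphism, and the reflexive point is not asymmetric (R•• but asymmetry requires ¬R••).
So no modal formula (or set of formulas) defines exactly the asymmetric frames.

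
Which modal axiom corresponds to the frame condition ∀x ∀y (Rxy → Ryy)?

This is shift-reflexivity; the standard corresponding axiom is T□: □(□ψ → ψ).

□(□ψ → ψ)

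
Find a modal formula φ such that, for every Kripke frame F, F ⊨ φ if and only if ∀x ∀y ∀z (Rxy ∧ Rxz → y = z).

A defining formula is ◇r → □r (the CD axiom).
Suppose ◇r→□r is valid. Take Rxy, Rxz and set V(r)={y}. Then ◇r at x, so □r at x, so r at z, i.e. z=y.

◇r → □r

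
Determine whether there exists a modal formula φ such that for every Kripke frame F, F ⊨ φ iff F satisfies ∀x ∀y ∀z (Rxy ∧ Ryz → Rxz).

Definable; □r → □□r defines it

The condition is transitivity. A defining modal formula is □r → □□r.
Suppose □r→□□r is valid. Take Rxy, Ryz and set V(r)={w : Rxw}. Then □r at x, so □□r at x, so □r at y, so r at z, i.e. Rxz.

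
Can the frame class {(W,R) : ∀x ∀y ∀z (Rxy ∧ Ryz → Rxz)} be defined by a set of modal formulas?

This is a Sahlqvist condition; the 4 axiom □p → □□p defines it.

Yes — defined by □p → □□p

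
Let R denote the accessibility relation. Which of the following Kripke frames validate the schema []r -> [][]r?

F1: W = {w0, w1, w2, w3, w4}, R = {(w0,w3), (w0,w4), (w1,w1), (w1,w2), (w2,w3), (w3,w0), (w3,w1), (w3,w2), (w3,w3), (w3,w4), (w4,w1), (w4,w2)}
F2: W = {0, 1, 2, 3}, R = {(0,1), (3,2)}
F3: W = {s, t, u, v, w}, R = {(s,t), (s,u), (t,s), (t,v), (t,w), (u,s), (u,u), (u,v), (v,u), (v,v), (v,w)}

This is the axiom for transitivity; its first-order frame correspondent is forall x forall y forall z (Rxy & Ryz -> Rxz).
F1: fails — Rw1w2 and Rw2w3 but not Rw1w3.
F2: ✓.
F3: fails — Ruv and Rvw but not Ruw.

F2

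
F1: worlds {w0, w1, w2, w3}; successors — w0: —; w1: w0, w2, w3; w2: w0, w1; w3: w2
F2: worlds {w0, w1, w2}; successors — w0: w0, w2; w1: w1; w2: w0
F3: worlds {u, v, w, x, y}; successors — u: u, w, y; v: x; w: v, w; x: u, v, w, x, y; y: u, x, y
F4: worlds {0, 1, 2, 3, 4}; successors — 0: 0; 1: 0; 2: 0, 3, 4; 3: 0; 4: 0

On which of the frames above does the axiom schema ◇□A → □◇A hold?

F2, F4

Frame correspondent (Sahlqvist): ∀x ∀y ∀z (Rxy ∧ Rxz → ∃w (Ryw ∧ Rzw)) — i.e. convergence.
F1: fails — Rw1w2 and Rw1w0 but w2 and w0 have no common successor.
F2: ✓.
F3: fails — Ruw and Ruy but w and y have no common successor.
F4: ✓.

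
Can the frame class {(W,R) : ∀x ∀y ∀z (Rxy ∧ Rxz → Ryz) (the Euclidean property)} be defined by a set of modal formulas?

Definable; ◇q → □◇q defines it

This is a Sahlqvist condition; the 5 axiom ◇q → □◇q defines it.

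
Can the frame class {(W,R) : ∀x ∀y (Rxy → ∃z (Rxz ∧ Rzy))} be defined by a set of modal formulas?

Yes: it is density, defined by the C4 schema □□r → □r.
Suppose □□r→□r is valid. Take Rxy and set V(r)={w : xR²w}. Then □□r at x, so □r at x, so r at y, i.e. ∃z(Rxz∧Rzy).

Yes, by □□r → □r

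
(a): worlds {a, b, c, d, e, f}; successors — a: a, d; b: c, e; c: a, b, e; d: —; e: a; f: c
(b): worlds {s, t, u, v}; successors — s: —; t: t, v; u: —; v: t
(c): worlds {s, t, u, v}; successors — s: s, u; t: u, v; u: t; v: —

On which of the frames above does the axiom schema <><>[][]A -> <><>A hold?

(b)

Frame correspondent (Sahlqvist): forall x forall y (x R^2 y -> exists w (y R^2 w & x R^2 w)) — i.e. a generalized confluence (Geach) condition.
(a): fails — aR²d but no w with dR²w and aR²w.
(b): condition met.
(c): fails — uR²v but no w with vR²w and uR²w.
Valid on: (b).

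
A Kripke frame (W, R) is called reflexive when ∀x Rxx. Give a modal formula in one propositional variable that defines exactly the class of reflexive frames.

A defining formula is □p → p (the T axiom).
Suppose □p→p is valid. At any x set V(p)={w : Rxw}. Then □p holds at x, so p holds at x, i.e. Rxx.

□p → p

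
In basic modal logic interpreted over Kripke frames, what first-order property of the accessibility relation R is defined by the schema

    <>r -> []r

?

Partial functionality

This is the CD axiom.
It corresponds to partial functionality: forall x forall y forall z (Rxy & Rxz -> y = z).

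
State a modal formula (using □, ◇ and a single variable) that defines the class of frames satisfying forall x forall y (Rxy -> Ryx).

q → □◇q

The condition is symmetry. The B schema q → □◇q defines it.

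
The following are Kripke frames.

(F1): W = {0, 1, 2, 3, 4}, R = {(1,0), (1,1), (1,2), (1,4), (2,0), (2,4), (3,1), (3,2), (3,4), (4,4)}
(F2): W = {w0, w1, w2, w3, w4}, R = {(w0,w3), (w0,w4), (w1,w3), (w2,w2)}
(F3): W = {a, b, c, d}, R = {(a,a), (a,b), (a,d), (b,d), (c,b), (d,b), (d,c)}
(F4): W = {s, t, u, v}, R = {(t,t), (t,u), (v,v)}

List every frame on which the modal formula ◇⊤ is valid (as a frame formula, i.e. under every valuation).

(F3)

This is the axiom for seriality; its first-order frame correspondent is ∀x ∃y Rxy.
(F1): fails — world 0 has no successor.
(F2): fails — world w3 has no successor.
(F3): ✓.
(F4): fails — world s has no successor.
Valid on: (F3).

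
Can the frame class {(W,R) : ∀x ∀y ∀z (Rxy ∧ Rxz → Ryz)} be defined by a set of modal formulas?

The condition is the Euclidean property. A defining modal formula is ◇p → □◇p.
Suppose ◇p→□◇p is valid. Take Rxy, Rxz and set V(p)={y}. Then ◇p at x, so □◇p at x, so ◇p at z, so some w with Rzw has p; w=y, i.e. Rzy. By symmetry of the argument, Ryz.

Yes — defined by ◇p → □◇p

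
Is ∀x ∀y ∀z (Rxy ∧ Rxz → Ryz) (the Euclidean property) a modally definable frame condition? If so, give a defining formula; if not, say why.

This is a Sahlqvist condition; the 5 axiom ◇p → □◇p defines it.

Yes — defined by ◇p → □◇p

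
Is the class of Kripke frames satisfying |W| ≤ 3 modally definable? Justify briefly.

No — not modally definable

Modal frame validity is preserved under disjoint unions.
Any modal formula valid on each of 4 disjoint one-world frames is valid on their disjoint union (validity is preserved under disjoint unions). Each one-world frame has |W|=1≤3, but the union has |W|=4.
So no modal formula (or set of formulas) defines exactly the |W|≤3 frames.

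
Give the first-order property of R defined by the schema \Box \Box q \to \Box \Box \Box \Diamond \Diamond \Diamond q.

\forall x \forall z (x R^3 z \to \exists w (x R^2 w \wedge z R^3 w))

This is a Sahlqvist (Geach-type) schema ◇^0□^2q → □^3◇^3q.
Minimal-valuation argument: fix x; take any y with xR^0y and any z with xR^3z. Set V(q) to the set of worlds R-reachable from y in exactly 2 steps. Then □^2q holds at y, so the antecedent holds at x; validity forces ◇^3q at z, giving a w with zR^3w and yR^2w.
First-order correspondent: \forall x \forall z (x R^3 z \to \exists w (x R^2 w \wedge z R^3 w)).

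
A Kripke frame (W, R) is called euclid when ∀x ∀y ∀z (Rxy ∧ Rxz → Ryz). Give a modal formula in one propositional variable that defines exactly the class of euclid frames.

◇ψ → □◇ψ

The condition is the Euclidean property. The 5 schema ◇ψ → □◇ψ defines it.
Suppose ◇ψ→□◇ψ is valid. Take Rxy, Rxz and set V(ψ)={y}. Then ◇ψ at x, so □◇ψ at x, so ◇ψ at z, so some w with Rzw has ψ; w=y, i.e. Rzy. By symmetry of the argument, Ryz.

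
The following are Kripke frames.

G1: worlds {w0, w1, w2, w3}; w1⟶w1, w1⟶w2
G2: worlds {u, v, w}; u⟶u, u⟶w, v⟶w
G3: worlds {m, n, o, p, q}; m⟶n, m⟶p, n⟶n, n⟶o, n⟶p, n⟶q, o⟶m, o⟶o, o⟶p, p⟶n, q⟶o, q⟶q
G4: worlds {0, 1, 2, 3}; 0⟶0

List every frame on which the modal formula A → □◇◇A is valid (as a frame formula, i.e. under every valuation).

This is the axiom for a generalized confluence (Geach) condition; its first-order frame correspondent is ∀x ∀z (xRz → ∃w (x = w ∧ zR²w)).
G1: fails — w1Rw2 but no w with w1=w and w2R²w.
G2: fails — uRw but no t with u=t and wR²t.
G3: fails — mRp but no w with m=w and pR²w.
G4: ✓.
Valid on: G4.

G4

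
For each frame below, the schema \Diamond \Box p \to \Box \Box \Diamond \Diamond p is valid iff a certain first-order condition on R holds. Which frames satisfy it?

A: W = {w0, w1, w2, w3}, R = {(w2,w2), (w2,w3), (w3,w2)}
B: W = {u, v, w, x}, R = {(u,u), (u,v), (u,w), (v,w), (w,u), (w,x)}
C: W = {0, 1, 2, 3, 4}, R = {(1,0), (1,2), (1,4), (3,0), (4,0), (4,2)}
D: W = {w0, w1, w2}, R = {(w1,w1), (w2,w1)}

This is the axiom for a generalized confluence (Geach) condition; its first-order frame correspondent is \forall x \forall y \forall z ((xRy \wedge x R^2 z) \to \exists w (yRw \wedge z R^2 w)).
A: satisfies the condition.
B: fails — uRu, uR²x but no t with uRt and xR²t.
C: fails — 1R0, 1R²0 but no w with 0Rw and 0R²w.
D: satisfies the condition.
Valid on: A, D.

A, D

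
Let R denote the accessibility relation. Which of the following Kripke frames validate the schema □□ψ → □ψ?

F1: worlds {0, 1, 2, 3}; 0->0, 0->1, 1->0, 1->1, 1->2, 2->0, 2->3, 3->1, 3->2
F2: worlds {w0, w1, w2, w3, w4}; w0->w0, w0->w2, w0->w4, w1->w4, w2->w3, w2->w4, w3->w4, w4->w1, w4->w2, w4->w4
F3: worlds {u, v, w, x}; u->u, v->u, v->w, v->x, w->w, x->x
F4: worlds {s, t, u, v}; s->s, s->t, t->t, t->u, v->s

The schema corresponds to density: ∀x ∀y (Rxy → ∃z (Rxz ∧ Rzy)).
F1: fails — R23 but no z with R2z and Rz3.
F2: fails — Rw2w3 but no z with Rw2z and Rzw3.
F3: condition met.
F4: condition met.

F3, F4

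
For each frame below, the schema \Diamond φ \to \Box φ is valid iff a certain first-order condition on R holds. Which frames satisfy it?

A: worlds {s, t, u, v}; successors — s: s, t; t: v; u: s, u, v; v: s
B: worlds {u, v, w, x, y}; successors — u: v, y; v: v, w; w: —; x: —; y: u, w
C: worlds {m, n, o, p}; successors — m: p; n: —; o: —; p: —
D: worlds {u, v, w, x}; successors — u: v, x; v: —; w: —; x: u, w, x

The schema corresponds to partial functionality: \forall x \forall y \forall z (Rxy \wedge Rxz \to y = z).
A: fails — s sees both s and t.
B: fails — u sees both v and y.
C: holds.
D: fails — u sees both v and x.
Valid on: C.

C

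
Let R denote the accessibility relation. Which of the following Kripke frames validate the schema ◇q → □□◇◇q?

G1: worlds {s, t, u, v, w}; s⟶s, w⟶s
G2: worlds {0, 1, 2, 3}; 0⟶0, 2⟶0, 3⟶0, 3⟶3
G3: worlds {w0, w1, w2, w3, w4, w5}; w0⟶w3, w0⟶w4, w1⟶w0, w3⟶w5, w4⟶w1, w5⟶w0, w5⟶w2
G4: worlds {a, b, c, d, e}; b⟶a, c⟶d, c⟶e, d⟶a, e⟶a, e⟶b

G1

This is the axiom for a generalized confluence (Geach) condition; its first-order frame correspondent is ∀x ∀y ∀z ((xRy ∧ xR²z) → ∃w (y = w ∧ zR²w)).
G1: holds.
G2: fails — 3R3, 3R²0 but no w with 3=w and 0R²w.
G3: fails — w3Rw5, w3R²w2 but no w with w5=w and w2R²w.
G4: fails — cRd, cR²a but no w with d=w and aR²w.
Valid on: G1.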